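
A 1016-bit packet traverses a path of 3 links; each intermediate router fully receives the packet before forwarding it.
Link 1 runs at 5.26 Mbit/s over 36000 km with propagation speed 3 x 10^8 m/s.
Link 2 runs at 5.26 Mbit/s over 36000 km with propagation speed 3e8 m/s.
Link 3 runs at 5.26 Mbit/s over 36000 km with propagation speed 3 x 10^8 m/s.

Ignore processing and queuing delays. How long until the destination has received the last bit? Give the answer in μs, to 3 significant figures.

Transmission delay per hop = L/R = 1016/5260000 = 193.156 μs; 3 hops → 579.468 μs.
Propagation delays (d/s per hop): 120000, 120000, 120000 μs; sum = 360000 μs.
End-to-end = 361000 μs.

361000 μs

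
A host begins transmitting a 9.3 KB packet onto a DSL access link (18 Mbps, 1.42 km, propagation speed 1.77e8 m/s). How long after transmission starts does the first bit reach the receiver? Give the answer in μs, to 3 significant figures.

First bit experiences only propagation delay: d/s = 1420/177000000 = 8.02 μs.

8.02 μs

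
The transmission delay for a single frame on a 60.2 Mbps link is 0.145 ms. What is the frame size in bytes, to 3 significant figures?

1090 bytes

L = R × t_tx = 60200000 b/s × 0.000145 s = 8729 bits.
In bytes: 8729 / 8 = 1090 bytes.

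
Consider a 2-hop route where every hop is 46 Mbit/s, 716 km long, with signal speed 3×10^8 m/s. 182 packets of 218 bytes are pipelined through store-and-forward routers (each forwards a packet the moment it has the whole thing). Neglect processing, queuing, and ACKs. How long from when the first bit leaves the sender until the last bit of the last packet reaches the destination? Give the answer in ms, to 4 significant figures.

11.71 ms

Per-hop transmission t_tx = L/R = 1744/46000000 = 0.037913 ms.
Per-hop propagation t_prop = 716000/300000000 = 2.38667 ms.
Pipeline fill: first packet needs 2·t_tx to clear all hops; remaining 181 packets each add one t_tx.
Total = (2+182-1)·t_tx + 2·t_prop = 183·0.037913 + 2·2.38667 = 11.71 ms.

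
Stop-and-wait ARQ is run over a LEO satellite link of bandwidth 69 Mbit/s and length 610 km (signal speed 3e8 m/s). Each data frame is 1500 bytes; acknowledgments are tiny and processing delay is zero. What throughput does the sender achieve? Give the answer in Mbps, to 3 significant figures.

2.83 Mbps

t_tx = L/R = 12000/69000000 = 0.000173913 s.
t_prop = 610000/300000000 = 0.00203333 s; RTT = 0.00406667 s.
Cycle = t_tx + RTT = 0.00424058 s.
Throughput = L / cycle = 12000 / 0.00424058 = 2.83 Mbps.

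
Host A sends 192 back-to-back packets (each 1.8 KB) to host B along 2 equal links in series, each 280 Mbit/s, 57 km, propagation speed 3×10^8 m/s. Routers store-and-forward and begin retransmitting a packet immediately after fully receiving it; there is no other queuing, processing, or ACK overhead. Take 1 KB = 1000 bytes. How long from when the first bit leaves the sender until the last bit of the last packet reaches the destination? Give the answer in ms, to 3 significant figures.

10.3 ms

Per-hop transmission t_tx = L/R = 14400/280000000 = 0.0514286 ms.
Per-hop propagation t_prop = 57000/300000000 = 0.19 ms.
Pipeline fill: first packet needs 2·t_tx to clear all hops; remaining 191 packets each add one t_tx.
Total = (2+192-1)·t_tx + 2·t_prop = 193·0.0514286 + 2·0.19 = 10.3 ms.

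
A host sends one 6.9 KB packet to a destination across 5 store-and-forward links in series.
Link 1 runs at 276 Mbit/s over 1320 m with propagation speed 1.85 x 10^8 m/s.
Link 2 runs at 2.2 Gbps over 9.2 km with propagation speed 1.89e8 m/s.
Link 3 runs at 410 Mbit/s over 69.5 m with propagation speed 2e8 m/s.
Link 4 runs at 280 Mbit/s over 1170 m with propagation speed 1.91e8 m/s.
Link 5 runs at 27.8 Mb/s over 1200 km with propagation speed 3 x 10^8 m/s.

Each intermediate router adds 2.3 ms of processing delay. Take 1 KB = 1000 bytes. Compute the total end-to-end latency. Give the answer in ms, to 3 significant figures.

15.8 ms

L = 55200 bits.
Transmission delays (L/R per hop): 0.2, 0.0250909, 0.134634, 0.197143, 1.98561 ms; sum = 2.54248 ms.
Propagation delays (d/s per hop): 0.00713514, 0.0486772, 0.0003475, 0.00612565, 4 ms; sum = 4.06229 ms.
Processing at 4 router(s): 4 × 2.3 ms = 9.2 ms.
End-to-end = 15.8 ms.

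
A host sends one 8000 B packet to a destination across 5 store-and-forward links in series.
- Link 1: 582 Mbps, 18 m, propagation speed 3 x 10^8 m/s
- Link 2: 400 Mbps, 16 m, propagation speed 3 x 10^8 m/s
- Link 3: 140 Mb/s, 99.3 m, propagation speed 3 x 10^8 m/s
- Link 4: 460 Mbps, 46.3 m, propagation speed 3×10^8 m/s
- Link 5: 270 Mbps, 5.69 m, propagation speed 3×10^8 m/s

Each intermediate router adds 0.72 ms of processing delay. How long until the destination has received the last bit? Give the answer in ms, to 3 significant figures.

3.98 ms

L = 8000 × 8 = 64000 bits.
Transmission delays (L/R per hop): 0.109966, 0.16, 0.457143, 0.13913, 0.237037 ms; sum = 1.10328 ms.
Propagation delays (d/s per hop): 6e-05, 5.33333e-05, 0.000331, 0.000154333, 1.89667e-05 ms; sum = 0.000617633 ms.
Processing at 4 router(s): 4 × 0.72 ms = 2.88 ms.
End-to-end = 3.98 ms.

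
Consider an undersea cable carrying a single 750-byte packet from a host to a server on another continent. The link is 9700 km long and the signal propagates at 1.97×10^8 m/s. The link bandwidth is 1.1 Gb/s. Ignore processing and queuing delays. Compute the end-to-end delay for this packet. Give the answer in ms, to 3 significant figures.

L = 750 × 8 = 6000 bits.
Transmission delay = L/R = 6000 / 1100000000 = 0.00545455 ms.
Propagation delay = d/s = 9700000 m / 197000000 m/s = 49.2386 ms.
Total = 49.2 ms.

49.2 ms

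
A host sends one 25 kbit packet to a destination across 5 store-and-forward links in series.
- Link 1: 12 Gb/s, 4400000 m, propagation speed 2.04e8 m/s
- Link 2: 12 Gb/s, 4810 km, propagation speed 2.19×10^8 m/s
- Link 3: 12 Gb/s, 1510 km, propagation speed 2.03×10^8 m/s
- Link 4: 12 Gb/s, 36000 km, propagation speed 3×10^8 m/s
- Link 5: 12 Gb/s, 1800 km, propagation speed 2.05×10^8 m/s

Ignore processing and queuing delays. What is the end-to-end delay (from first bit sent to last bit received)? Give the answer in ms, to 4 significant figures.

179.8 ms

L = 25000 bits.
Transmission delay per hop = L/R = 25000/12000000000 = 0.00208333 ms; 5 hops → 0.0104167 ms.
Propagation delays (d/s per hop): 21.5686, 21.9635, 7.43842, 120, 8.78049 ms; sum = 179.751 ms.
End-to-end = 179.8 ms.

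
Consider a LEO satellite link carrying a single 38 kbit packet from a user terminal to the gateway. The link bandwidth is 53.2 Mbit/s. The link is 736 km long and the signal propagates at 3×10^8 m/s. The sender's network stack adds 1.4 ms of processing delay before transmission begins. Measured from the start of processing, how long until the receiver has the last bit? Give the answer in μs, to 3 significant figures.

4570 μs

L = 38000 bits.
Transmission delay = L/R = 38000 / 53200000 = 714.286 μs.
Propagation delay = d/s = 736000 m / 300000000 m/s = 2453.33 μs.
Plus processing delay 1.4 ms = 1400 μs.
Total = 4570 μs.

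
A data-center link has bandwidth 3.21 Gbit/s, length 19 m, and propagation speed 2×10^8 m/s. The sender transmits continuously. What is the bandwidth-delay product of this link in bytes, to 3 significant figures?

38.1 bytes

Propagation delay = 19 / 200000000 = 9.5e-08 s.
BDP = R × t_prop = 3210000000 × 9.5e-08 = 304.95 bits.
In bytes: 304.95/8 = 38.1 bytes.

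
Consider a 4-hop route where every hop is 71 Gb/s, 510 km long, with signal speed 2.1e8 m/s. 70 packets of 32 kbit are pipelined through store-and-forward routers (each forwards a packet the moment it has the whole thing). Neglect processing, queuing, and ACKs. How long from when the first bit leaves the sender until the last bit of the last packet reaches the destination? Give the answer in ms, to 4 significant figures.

Per-hop transmission t_tx = L/R = 32000/71000000000 = 0.000450704 ms.
Per-hop propagation t_prop = 510000/210000000 = 2.42857 ms.
Pipeline fill: first packet needs 4·t_tx to clear all hops; remaining 69 packets each add one t_tx.
Total = (4+70-1)·t_tx + 4·t_prop = 73·0.000450704 + 4·2.42857 = 9.747 ms.

9.747 ms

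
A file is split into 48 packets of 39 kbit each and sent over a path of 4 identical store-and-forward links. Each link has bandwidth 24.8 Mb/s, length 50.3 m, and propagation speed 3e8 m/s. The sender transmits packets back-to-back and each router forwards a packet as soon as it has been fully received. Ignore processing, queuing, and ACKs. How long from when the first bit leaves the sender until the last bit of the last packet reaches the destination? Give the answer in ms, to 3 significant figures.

Per-hop transmission t_tx = L/R = 39000/24800000 = 1.57258 ms.
Per-hop propagation t_prop = 50.3/300000000 = 0.000167667 ms.
Pipeline fill: first packet needs 4·t_tx to clear all hops; remaining 47 packets each add one t_tx.
Total = (4+48-1)·t_tx + 4·t_prop = 51·1.57258 + 4·0.000167667 = 80.2 ms.

80.2 ms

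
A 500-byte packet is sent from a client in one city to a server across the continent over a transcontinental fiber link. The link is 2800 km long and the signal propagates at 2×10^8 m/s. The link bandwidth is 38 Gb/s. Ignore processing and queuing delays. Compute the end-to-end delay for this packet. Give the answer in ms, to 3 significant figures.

L = 500 × 8 = 4000 bits.
Transmission delay = L/R = 4000 / 38000000000 = 0.000105263 ms.
Propagation delay = d/s = 2800000 m / 200000000 m/s = 14 ms.
Total = 14.0 ms.

14.0 ms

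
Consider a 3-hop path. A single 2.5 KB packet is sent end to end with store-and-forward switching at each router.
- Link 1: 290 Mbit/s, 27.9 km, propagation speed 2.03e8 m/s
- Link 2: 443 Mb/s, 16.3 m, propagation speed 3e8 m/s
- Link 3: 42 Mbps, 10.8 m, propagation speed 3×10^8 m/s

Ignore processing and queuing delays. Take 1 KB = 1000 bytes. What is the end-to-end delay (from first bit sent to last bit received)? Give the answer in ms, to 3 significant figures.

0.728 ms

L = 20000 bits.
Transmission delays (L/R per hop): 0.0689655, 0.0451467, 0.47619 ms; sum = 0.590303 ms.
Propagation delays (d/s per hop): 0.137438, 5.43333e-05, 3.6e-05 ms; sum = 0.137529 ms.
End-to-end = 0.728 ms.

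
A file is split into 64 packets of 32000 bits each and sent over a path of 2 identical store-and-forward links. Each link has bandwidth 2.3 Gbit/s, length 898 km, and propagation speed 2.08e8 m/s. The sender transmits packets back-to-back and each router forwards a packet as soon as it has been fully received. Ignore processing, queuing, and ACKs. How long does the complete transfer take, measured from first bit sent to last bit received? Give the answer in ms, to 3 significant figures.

9.54 ms

Per-hop transmission t_tx = L/R = 32000/2300000000 = 0.013913 ms.
Per-hop propagation t_prop = 898000/208000000 = 4.31731 ms.
Pipeline fill: first packet needs 2·t_tx to clear all hops; remaining 63 packets each add one t_tx.
Total = (2+64-1)·t_tx + 2·t_prop = 65·0.013913 + 2·4.31731 = 9.54 ms.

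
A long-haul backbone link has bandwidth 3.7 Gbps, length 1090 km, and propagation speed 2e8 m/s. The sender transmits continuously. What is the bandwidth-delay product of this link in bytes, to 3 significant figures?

2520000 bytes

Propagation delay = 1090000 / 200000000 = 0.00545 s.
BDP = R × t_prop = 3700000000 × 0.00545 = 20165000 bits.
In bytes: 20165000/8 = 2520000 bytes.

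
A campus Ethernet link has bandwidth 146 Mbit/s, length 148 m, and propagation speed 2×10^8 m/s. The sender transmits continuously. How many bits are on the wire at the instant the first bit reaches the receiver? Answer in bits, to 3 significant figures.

108 bits

Propagation delay = 148 / 200000000 = 7.4e-07 s.
BDP = R × t_prop = 146000000 × 7.4e-07 = 108.04 bits.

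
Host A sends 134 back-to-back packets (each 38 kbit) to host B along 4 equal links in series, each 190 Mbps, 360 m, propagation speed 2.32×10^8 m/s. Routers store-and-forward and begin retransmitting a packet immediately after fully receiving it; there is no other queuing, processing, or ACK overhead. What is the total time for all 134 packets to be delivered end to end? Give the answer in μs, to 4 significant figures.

Per-hop transmission t_tx = L/R = 38000/190000000 = 200 μs.
Per-hop propagation t_prop = 360/2.32e+08 = 1.55172 μs.
Pipeline fill: first packet needs 4·t_tx to clear all hops; remaining 133 packets each add one t_tx.
Total = (4+134-1)·t_tx + 4·t_prop = 137·200 + 4·1.55172 = 27410 μs.

27410 μs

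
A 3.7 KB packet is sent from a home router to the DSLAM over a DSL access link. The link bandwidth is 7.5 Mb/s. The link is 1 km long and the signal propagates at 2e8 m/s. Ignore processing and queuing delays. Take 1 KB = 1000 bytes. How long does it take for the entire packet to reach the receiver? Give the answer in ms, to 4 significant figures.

L = 29600 bits.
Transmission delay = L/R = 29600 / 7500000 = 3.94667 ms.
Propagation delay = d/s = 1000 m / 200000000 m/s = 0.005 ms.
Total = 3.952 ms.

3.952 ms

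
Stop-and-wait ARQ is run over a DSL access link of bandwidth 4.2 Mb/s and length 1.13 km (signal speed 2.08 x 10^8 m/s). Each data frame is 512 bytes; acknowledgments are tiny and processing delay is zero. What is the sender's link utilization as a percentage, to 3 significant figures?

t_tx = L/R = 4096/4200000 = 0.000975238 s.
t_prop = 1130/208000000 = 5.43269e-06 s; RTT = 1.08654e-05 s.
Cycle = t_tx + RTT = 0.000986103 s.
Utilization = t_tx / cycle = 0.000975238/0.000986103 = 98.9 %.

98.9 %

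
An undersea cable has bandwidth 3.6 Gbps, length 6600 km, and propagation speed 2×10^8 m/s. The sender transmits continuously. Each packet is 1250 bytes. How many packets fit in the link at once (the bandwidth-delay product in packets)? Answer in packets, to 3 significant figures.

Propagation delay = 6600000 / 200000000 = 0.033 s.
BDP = R × t_prop = 3600000000 × 0.033 = 118800000 bits.
In packets of 10000 bits: 11900 packets.

11900 packets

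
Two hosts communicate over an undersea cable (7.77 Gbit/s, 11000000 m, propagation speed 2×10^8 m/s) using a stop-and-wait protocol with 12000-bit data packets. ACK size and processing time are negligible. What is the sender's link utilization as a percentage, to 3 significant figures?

t_tx = L/R = 12000/7770000000 = 1.5444e-06 s.
t_prop = 11000000/200000000 = 0.055 s; RTT = 0.11 s.
Cycle = t_tx + RTT = 0.110002 s.
Utilization = t_tx / cycle = 1.5444e-06/0.110002 = 0.00140 %.

0.00140 %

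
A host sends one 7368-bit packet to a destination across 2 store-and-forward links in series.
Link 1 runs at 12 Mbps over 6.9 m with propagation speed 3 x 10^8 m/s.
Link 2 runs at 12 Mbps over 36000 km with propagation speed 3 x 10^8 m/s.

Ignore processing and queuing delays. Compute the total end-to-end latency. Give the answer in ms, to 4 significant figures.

Transmission delay per hop = L/R = 7368/12000000 = 0.614 ms; 2 hops → 1.228 ms.
Propagation delays (d/s per hop): 2.3e-05, 120 ms; sum = 120 ms.
End-to-end = 121.2 ms.

121.2 ms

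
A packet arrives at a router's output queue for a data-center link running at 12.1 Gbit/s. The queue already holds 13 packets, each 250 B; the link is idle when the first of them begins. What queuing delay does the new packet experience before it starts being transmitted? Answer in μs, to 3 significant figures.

Each queued packet: L/R = 2000/12100000000 = 0.165289 μs.
13 queued → 2.14876 μs.
Queuing delay = 2.15 μs.

2.15 μs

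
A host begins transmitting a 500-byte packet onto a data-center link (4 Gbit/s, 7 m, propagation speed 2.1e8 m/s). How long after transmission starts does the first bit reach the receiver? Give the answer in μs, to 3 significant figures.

First bit experiences only propagation delay: d/s = 7/210000000 = 0.0333 μs.

0.0333 μs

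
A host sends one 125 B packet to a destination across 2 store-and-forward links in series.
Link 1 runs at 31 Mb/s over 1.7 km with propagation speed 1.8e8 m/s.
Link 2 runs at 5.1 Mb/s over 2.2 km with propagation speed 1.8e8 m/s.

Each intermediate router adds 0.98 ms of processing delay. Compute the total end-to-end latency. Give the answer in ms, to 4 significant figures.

L = 125 × 8 = 1000 bits.
Transmission delays (L/R per hop): 0.0322581, 0.196078 ms; sum = 0.228336 ms.
Propagation delays (d/s per hop): 0.00944444, 0.0122222 ms; sum = 0.0216667 ms.
Processing at 1 router(s): 1 × 0.98 ms = 0.98 ms.
End-to-end = 1.230 ms.

1.230 ms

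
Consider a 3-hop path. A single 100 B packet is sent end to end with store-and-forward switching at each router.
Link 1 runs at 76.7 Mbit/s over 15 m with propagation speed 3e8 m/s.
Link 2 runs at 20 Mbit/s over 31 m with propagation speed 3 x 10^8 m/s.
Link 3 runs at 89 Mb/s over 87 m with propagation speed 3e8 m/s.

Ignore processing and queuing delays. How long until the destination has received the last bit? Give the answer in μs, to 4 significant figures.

L = 100 × 8 = 800 bits.
Transmission delays (L/R per hop): 10.4302, 40, 8.98876 μs; sum = 59.419 μs.
Propagation delays (d/s per hop): 0.05, 0.103333, 0.29 μs; sum = 0.443333 μs.
End-to-end = 59.86 μs.

59.86 μs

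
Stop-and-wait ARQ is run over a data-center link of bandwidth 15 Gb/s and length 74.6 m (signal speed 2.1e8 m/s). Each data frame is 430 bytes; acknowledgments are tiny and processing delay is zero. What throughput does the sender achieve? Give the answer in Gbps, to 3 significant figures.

t_tx = L/R = 3440/15000000000 = 2.29333e-07 s.
t_prop = 74.6/210000000 = 3.55238e-07 s; RTT = 7.10476e-07 s.
Cycle = t_tx + RTT = 9.3981e-07 s.
Throughput = L / cycle = 3440 / 9.3981e-07 = 3.66 Gbps.

3.66 Gbps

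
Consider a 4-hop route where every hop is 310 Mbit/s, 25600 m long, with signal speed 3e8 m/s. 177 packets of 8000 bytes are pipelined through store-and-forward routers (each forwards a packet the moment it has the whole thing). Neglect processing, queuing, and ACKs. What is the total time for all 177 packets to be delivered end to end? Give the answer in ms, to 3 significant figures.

37.5 ms

Per-hop transmission t_tx = L/R = 64000/310000000 = 0.206452 ms.
Per-hop propagation t_prop = 25600/300000000 = 0.0853333 ms.
Pipeline fill: first packet needs 4·t_tx to clear all hops; remaining 176 packets each add one t_tx.
Total = (4+177-1)·t_tx + 4·t_prop = 180·0.206452 + 4·0.0853333 = 37.5 ms.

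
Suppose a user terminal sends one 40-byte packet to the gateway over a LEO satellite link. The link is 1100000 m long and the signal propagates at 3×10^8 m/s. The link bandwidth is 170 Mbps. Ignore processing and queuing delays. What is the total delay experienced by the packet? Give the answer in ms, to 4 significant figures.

3.669 ms

L = 40 × 8 = 320 bits.
Transmission delay = L/R = 320 / 170000000 = 0.00188235 ms.
Propagation delay = d/s = 1100000 m / 300000000 m/s = 3.66667 ms.
Total = 3.669 ms.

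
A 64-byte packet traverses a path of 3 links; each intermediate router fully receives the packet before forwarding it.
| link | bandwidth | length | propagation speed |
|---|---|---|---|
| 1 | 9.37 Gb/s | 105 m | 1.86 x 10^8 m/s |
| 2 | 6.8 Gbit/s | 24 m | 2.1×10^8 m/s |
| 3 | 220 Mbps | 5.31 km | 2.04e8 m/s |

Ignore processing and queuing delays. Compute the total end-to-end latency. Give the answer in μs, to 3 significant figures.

29.2 μs

L = 64 × 8 = 512 bits.
Transmission delays (L/R per hop): 0.0546425, 0.0752941, 2.32727 μs; sum = 2.45721 μs.
Propagation delays (d/s per hop): 0.564516, 0.114286, 26.0294 μs; sum = 26.7082 μs.
End-to-end = 29.2 μs.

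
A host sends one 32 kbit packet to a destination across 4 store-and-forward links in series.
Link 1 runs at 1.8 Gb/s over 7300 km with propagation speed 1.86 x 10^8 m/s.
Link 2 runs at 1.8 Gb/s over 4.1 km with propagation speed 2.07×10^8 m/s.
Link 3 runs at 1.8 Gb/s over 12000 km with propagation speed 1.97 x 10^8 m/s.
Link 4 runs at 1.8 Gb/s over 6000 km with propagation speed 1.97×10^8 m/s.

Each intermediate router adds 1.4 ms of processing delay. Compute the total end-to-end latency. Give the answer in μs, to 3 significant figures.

L = 32000 bits.
Transmission delay per hop = L/R = 32000/1800000000 = 17.7778 μs; 4 hops → 71.1111 μs.
Propagation delays (d/s per hop): 39247.3, 19.8068, 60913.7, 30456.9 μs; sum = 130638 μs.
Processing at 3 router(s): 3 × 1.4 ms = 4200 μs.
End-to-end = 135000 μs.

135000 μs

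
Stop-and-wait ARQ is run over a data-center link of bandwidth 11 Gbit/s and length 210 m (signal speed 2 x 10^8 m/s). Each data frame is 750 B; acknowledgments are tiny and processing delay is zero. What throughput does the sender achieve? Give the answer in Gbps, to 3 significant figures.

2.27 Gbps

t_tx = L/R = 6000/11000000000 = 5.45455e-07 s.
t_prop = 210/200000000 = 1.05e-06 s; RTT = 2.1e-06 s.
Cycle = t_tx + RTT = 2.64545e-06 s.
Throughput = L / cycle = 6000 / 2.64545e-06 = 2.27 Gbps.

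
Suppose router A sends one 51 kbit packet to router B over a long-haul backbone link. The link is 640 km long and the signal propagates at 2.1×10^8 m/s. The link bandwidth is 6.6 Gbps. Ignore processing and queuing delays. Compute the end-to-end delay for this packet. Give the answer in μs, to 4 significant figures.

3055 μs

L = 51000 bits.
Transmission delay = L/R = 51000 / 6600000000 = 7.72727 μs.
Propagation delay = d/s = 640000 m / 210000000 m/s = 3047.62 μs.
Total = 3055 μs.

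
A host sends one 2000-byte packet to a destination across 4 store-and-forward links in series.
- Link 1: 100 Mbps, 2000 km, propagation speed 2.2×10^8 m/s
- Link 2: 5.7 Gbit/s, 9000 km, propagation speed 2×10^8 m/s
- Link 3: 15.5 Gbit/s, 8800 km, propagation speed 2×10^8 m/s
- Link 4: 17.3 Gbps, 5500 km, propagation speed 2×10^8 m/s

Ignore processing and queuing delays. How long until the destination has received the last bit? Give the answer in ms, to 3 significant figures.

126 ms

L = 2000 × 8 = 16000 bits.
Transmission delays (L/R per hop): 0.16, 0.00280702, 0.00103226, 0.000924855 ms; sum = 0.164764 ms.
Propagation delays (d/s per hop): 9.09091, 45, 44, 27.5 ms; sum = 125.591 ms.
End-to-end = 126 ms.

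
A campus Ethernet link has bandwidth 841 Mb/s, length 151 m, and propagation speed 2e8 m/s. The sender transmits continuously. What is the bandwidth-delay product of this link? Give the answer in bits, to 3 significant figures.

635 bits

Propagation delay = 151 / 200000000 = 7.55e-07 s.
BDP = R × t_prop = 841000000 × 7.55e-07 = 634.955 bits.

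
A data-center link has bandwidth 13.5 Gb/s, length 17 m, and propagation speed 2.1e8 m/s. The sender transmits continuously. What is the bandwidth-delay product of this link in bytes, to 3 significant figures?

Propagation delay = 17 / 210000000 = 8.09524e-08 s.
BDP = R × t_prop = 13500000000 × 8.09524e-08 = 1092.86 bits.
In bytes: 1092.86/8 = 137 bytes.

137 bytes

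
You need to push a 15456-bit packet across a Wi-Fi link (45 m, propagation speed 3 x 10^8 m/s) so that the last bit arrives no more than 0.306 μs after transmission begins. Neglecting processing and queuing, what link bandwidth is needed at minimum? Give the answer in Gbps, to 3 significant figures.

Propagation delay = 45 / 300000000 = 0.15 μs.
Transmission budget = 0.306 − 0.15 = 0.156 μs.
R ≥ L / t_tx = 15456 bits / 1.56e-07 s = 99.1 Gbps.

99.1 Gbps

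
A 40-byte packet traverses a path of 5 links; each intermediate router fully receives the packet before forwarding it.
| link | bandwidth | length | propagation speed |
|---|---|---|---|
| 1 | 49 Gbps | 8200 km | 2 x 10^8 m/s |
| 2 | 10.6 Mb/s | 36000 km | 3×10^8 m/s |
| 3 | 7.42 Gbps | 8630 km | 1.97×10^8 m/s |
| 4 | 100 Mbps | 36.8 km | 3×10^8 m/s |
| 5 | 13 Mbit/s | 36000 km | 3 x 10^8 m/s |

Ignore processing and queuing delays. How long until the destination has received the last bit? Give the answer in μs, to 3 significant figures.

325000 μs

L = 40 × 8 = 320 bits.
Transmission delays (L/R per hop): 0.00653061, 30.1887, 0.0431267, 3.2, 24.6154 μs; sum = 58.0537 μs.
Propagation delays (d/s per hop): 41000, 120000, 43807.1, 122.667, 120000 μs; sum = 324930 μs.
End-to-end = 325000 μs.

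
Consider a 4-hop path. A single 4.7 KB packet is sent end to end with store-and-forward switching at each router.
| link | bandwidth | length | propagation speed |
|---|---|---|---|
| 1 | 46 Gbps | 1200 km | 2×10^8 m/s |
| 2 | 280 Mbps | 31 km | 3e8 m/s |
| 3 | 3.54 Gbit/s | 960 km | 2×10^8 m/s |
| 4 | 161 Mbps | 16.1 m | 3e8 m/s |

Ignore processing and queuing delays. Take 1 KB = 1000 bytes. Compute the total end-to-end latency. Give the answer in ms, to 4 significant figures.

L = 37600 bits.
Transmission delays (L/R per hop): 0.000817391, 0.134286, 0.0106215, 0.23354 ms; sum = 0.379265 ms.
Propagation delays (d/s per hop): 6, 0.103333, 4.8, 5.36667e-05 ms; sum = 10.9034 ms.
End-to-end = 11.28 ms.

11.28 ms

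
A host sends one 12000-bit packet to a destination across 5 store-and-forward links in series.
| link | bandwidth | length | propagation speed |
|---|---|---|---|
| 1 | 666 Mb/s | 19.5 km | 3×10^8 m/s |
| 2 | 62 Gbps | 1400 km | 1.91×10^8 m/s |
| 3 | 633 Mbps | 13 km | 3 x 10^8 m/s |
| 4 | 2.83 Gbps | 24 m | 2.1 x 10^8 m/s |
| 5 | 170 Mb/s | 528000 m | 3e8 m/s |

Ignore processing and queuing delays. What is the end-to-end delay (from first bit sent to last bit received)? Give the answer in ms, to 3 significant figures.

Transmission delays (L/R per hop): 0.018018, 0.000193548, 0.0189573, 0.00424028, 0.0705882 ms; sum = 0.111997 ms.
Propagation delays (d/s per hop): 0.065, 7.32984, 0.0433333, 0.000114286, 1.76 ms; sum = 9.19829 ms.
End-to-end = 9.31 ms.

9.31 ms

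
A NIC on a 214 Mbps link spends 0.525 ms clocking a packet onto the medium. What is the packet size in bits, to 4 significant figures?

L = R × t_tx = 214000000 b/s × 0.000525 s = 112350 bits.

112400 bits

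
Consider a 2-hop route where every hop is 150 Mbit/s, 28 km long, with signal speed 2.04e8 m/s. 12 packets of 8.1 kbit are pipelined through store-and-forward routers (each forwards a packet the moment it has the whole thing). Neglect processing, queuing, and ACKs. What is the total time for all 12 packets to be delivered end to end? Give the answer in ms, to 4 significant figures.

Per-hop transmission t_tx = L/R = 8100/150000000 = 0.054 ms.
Per-hop propagation t_prop = 28000/204000000 = 0.137255 ms.
Pipeline fill: first packet needs 2·t_tx to clear all hops; remaining 11 packets each add one t_tx.
Total = (2+12-1)·t_tx + 2·t_prop = 13·0.054 + 2·0.137255 = 0.9765 ms.

0.9765 ms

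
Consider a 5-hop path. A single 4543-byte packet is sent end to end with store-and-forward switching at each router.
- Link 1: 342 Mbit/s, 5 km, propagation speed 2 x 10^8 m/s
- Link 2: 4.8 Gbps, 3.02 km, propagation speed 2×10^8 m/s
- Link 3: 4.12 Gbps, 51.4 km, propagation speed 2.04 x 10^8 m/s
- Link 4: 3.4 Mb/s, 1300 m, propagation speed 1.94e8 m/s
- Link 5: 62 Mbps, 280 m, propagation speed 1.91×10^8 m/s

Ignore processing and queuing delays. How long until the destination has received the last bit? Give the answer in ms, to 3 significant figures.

11.7 ms

L = 4543 × 8 = 36344 bits.
Transmission delays (L/R per hop): 0.106269, 0.00757167, 0.00882136, 10.6894, 0.586194 ms; sum = 11.3983 ms.
Propagation delays (d/s per hop): 0.025, 0.0151, 0.251961, 0.00670103, 0.00146597 ms; sum = 0.300228 ms.
End-to-end = 11.7 ms.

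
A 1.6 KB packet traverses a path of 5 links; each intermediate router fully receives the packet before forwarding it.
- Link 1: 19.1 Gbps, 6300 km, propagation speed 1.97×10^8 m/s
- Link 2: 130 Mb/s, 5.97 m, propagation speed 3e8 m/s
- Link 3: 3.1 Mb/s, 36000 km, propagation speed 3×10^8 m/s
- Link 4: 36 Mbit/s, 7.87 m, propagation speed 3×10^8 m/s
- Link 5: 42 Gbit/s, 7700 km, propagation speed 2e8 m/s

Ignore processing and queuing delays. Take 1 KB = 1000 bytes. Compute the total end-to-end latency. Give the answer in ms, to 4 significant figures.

L = 12800 bits.
Transmission delays (L/R per hop): 0.000670157, 0.0984615, 4.12903, 0.355556, 0.000304762 ms; sum = 4.58402 ms.
Propagation delays (d/s per hop): 31.9797, 1.99e-05, 120, 2.62333e-05, 38.5 ms; sum = 190.48 ms.
End-to-end = 195.1 ms.

195.1 ms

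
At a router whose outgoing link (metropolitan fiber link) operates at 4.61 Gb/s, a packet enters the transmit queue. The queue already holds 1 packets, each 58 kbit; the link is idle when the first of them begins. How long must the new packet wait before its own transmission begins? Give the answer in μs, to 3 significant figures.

Each queued packet: L/R = 58000/4610000000 = 12.5813 μs.
1 queued → 12.5813 μs.
Queuing delay = 12.6 μs.

12.6 μs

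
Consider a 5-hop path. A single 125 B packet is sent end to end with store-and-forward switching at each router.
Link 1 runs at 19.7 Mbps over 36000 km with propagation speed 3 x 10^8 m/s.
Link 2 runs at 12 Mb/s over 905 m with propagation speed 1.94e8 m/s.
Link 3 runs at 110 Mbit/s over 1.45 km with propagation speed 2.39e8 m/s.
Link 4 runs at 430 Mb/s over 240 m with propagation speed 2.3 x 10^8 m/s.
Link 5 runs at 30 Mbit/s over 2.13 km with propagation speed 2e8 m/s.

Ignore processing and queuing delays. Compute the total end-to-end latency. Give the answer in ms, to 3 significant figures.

120 ms

L = 125 × 8 = 1000 bits.
Transmission delays (L/R per hop): 0.0507614, 0.0833333, 0.00909091, 0.00232558, 0.0333333 ms; sum = 0.178845 ms.
Propagation delays (d/s per hop): 120, 0.00466495, 0.00606695, 0.00104348, 0.01065 ms; sum = 120.022 ms.
End-to-end = 120 ms.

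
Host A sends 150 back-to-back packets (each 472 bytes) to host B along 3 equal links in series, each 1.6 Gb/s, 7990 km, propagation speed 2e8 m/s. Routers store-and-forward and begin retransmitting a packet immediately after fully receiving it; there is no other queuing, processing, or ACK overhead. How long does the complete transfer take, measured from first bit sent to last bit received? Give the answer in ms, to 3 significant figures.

120 ms

Per-hop transmission t_tx = L/R = 3776/1600000000 = 0.00236 ms.
Per-hop propagation t_prop = 7990000/200000000 = 39.95 ms.
Pipeline fill: first packet needs 3·t_tx to clear all hops; remaining 149 packets each add one t_tx.
Total = (3+150-1)·t_tx + 3·t_prop = 152·0.00236 + 3·39.95 = 120 ms.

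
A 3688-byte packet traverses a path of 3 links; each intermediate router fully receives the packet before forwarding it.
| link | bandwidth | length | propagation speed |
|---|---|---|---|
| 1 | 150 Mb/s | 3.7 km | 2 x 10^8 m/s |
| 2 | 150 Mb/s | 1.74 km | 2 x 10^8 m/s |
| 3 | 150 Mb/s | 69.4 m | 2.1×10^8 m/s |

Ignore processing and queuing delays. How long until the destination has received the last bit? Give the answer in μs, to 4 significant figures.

L = 3688 × 8 = 29504 bits.
Transmission delay per hop = L/R = 29504/150000000 = 196.693 μs; 3 hops → 590.08 μs.
Propagation delays (d/s per hop): 18.5, 8.7, 0.330476 μs; sum = 27.5305 μs.
End-to-end = 617.6 μs.

617.6 μs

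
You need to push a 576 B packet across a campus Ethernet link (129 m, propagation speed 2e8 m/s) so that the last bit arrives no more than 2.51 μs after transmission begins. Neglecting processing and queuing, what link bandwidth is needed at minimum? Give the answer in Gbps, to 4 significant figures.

2.471 Gbps

L = 4608 bits.
Propagation delay = 129 / 200000000 = 0.645 μs.
Transmission budget = 2.51 − 0.645 = 1.865 μs.
R ≥ L / t_tx = 4608 bits / 1.865e-06 s = 2.471 Gbps.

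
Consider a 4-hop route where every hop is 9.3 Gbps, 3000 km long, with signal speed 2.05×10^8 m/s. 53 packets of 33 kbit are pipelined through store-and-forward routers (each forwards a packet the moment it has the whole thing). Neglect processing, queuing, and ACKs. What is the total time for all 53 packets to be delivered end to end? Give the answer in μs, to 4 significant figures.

Per-hop transmission t_tx = L/R = 33000/9300000000 = 3.54839 μs.
Per-hop propagation t_prop = 3000000/2.05e+08 = 14634.1 μs.
Pipeline fill: first packet needs 4·t_tx to clear all hops; remaining 52 packets each add one t_tx.
Total = (4+53-1)·t_tx + 4·t_prop = 56·3.54839 + 4·14634.1 = 58740 μs.

58740 μs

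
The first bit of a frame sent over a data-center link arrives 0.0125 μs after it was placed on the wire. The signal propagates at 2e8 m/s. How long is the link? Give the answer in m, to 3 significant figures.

d = s × t_prop = 200000000 × 1.25e-08 = 2.50 m.

2.50 m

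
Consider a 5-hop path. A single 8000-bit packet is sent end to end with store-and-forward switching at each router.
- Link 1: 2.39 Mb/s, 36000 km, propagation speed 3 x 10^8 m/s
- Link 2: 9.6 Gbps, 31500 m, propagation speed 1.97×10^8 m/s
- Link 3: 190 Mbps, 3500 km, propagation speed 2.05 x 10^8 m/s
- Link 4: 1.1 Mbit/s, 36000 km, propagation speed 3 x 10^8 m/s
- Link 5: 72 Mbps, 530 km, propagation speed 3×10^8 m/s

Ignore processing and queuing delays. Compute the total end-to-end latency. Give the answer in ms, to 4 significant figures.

Transmission delays (L/R per hop): 3.34728, 0.000833333, 0.0421053, 7.27273, 0.111111 ms; sum = 10.7741 ms.
Propagation delays (d/s per hop): 120, 0.159898, 17.0732, 120, 1.76667 ms; sum = 259 ms.
End-to-end = 269.8 ms.

269.8 ms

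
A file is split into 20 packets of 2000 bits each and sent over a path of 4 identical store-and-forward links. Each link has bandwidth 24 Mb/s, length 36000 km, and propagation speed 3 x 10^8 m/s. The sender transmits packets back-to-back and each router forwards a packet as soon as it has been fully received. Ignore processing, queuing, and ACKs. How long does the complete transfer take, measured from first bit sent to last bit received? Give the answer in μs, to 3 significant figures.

482000 μs

Per-hop transmission t_tx = L/R = 2000/24000000 = 83.3333 μs.
Per-hop propagation t_prop = 36000000/300000000 = 120000 μs.
Pipeline fill: first packet needs 4·t_tx to clear all hops; remaining 19 packets each add one t_tx.
Total = (4+20-1)·t_tx + 4·t_prop = 23·83.3333 + 4·120000 = 482000 μs.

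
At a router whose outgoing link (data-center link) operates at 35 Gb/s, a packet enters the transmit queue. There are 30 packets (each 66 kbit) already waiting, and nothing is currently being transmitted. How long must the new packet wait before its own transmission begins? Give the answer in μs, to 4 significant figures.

Each queued packet: L/R = 66000/35000000000 = 1.88571 μs.
30 queued → 56.5714 μs.
Queuing delay = 56.57 μs.

56.57 μs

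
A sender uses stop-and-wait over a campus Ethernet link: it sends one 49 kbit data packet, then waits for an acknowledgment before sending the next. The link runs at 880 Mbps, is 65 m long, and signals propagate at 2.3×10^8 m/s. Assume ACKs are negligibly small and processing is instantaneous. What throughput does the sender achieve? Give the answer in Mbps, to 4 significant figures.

t_tx = L/R = 49000/880000000 = 5.56818e-05 s.
t_prop = 65/2.3e+08 = 2.82609e-07 s; RTT = 5.65217e-07 s.
Cycle = t_tx + RTT = 5.6247e-05 s.
Throughput = L / cycle = 49000 / 5.6247e-05 = 871.2 Mbps.

871.2 Mbps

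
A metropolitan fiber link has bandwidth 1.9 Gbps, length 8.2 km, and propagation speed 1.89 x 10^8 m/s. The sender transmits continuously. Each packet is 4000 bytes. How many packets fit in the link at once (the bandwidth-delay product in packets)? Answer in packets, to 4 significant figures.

2.576 packets

Propagation delay = 8200 / 189000000 = 4.33862e-05 s.
BDP = R × t_prop = 1900000000 × 4.33862e-05 = 82433.9 bits.
In packets of 32000 bits: 2.576 packets.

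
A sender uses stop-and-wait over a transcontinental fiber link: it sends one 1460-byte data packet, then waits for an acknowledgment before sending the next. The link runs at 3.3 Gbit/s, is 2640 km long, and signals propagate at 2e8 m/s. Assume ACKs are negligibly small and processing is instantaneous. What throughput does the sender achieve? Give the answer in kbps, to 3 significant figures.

442 kbps

t_tx = L/R = 11680/3300000000 = 3.53939e-06 s.
t_prop = 2640000/200000000 = 0.0132 s; RTT = 0.0264 s.
Cycle = t_tx + RTT = 0.0264035 s.
Throughput = L / cycle = 11680 / 0.0264035 = 442 kbps.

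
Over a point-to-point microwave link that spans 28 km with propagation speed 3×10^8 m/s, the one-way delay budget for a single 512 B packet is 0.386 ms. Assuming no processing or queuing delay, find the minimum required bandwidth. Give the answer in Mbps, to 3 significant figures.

14.0 Mbps

L = 4096 bits.
Propagation delay = 28000 / 300000000 = 0.0933333 ms.
Transmission budget = 0.386 − 0.0933333 = 0.292667 ms.
R ≥ L / t_tx = 4096 bits / 0.000292667 s = 14.0 Mbps.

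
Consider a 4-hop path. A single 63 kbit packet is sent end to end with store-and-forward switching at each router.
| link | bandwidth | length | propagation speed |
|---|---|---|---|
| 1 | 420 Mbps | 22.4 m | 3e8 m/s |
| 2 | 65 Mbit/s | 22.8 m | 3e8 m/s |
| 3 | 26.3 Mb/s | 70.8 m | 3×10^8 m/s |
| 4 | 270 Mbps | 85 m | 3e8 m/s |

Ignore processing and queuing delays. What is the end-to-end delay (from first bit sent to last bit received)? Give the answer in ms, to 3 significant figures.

L = 63000 bits.
Transmission delays (L/R per hop): 0.15, 0.969231, 2.39544, 0.233333 ms; sum = 3.748 ms.
Propagation delays (d/s per hop): 7.46667e-05, 7.6e-05, 0.000236, 0.000283333 ms; sum = 0.00067 ms.
End-to-end = 3.75 ms.

3.75 ms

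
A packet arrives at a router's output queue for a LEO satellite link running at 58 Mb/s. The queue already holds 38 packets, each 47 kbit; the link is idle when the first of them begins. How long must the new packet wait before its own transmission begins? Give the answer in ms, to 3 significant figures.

30.8 ms

Each queued packet: L/R = 47000/58000000 = 0.810345 ms.
38 queued → 30.7931 ms.
Queuing delay = 30.8 ms.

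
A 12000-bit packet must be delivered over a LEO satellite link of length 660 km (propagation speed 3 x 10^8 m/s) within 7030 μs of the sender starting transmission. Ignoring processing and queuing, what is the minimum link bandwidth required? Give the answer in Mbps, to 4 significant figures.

Propagation delay = 660000 / 300000000 = 2200 μs.
Transmission budget = 7030 − 2200 = 4830 μs.
R ≥ L / t_tx = 12000 bits / 0.00483 s = 2.484 Mbps.

2.484 Mbps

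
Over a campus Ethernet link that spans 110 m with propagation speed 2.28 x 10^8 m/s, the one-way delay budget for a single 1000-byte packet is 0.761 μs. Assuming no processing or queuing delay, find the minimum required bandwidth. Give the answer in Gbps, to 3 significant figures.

28.7 Gbps

L = 8000 bits.
Propagation delay = 110 / 2.28e+08 = 0.482456 μs.
Transmission budget = 0.761 − 0.482456 = 0.278544 μs.
R ≥ L / t_tx = 8000 bits / 2.78544e-07 s = 28.7 Gbps.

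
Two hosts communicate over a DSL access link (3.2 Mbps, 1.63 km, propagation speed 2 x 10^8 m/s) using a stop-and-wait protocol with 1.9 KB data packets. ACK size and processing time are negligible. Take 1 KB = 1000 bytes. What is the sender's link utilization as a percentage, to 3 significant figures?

t_tx = L/R = 15200/3200000 = 0.00475 s.
t_prop = 1630/200000000 = 8.15e-06 s; RTT = 1.63e-05 s.
Cycle = t_tx + RTT = 0.0047663 s.
Utilization = t_tx / cycle = 0.00475/0.0047663 = 99.7 %.

99.7 %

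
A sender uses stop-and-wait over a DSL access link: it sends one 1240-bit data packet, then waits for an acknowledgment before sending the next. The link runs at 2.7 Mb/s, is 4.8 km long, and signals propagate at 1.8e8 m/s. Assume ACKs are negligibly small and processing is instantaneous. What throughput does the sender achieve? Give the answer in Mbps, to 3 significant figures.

2.42 Mbps

t_tx = L/R = 1240/2700000 = 0.000459259 s.
t_prop = 4800/180000000 = 2.66667e-05 s; RTT = 5.33333e-05 s.
Cycle = t_tx + RTT = 0.000512593 s.
Throughput = L / cycle = 1240 / 0.000512593 = 2.42 Mbps.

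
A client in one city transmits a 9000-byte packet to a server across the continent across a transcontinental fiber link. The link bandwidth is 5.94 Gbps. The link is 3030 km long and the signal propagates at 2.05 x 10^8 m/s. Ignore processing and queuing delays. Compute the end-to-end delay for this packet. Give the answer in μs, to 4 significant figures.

14790 μs

L = 9000 × 8 = 72000 bits.
Transmission delay = L/R = 72000 / 5940000000 = 12.1212 μs.
Propagation delay = d/s = 3030000 m / 2.05e+08 m/s = 14780.5 μs.
Total = 14790 μs.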